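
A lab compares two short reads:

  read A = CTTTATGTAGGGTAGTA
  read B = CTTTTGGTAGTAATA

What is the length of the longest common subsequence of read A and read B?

Taking C (read A #1, read B #1) → T (read A #2, read B #2) → T (read A #3, read B #3) → T (read A #4, read B #4) → T (read A #6, read B #5) → G (read A #7, read B #7) → T (read A #8, read B #8) → A (read A #9, read B #9) → G (read A #12, read B #10) → T (read A #13, read B #11) → A (read A #14, read B #13) → T (read A #16, read B #14) → A (read A #17, read B #15) gives a common subsequence of length 13. Since dp[17][15] = 13, nothing longer is possible.

13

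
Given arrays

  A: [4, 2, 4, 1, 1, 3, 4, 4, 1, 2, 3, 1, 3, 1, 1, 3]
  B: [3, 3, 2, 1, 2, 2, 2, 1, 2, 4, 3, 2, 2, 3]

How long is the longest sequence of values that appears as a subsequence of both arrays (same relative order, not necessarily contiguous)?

Taking 2 (A #2, B #3); then 1 (A #4, B #4); then 1 (A #5, B #8); then 3 (A #6, B #11); then 2 (A #10, B #13); then 3 (A #16, B #14) gives a common subsequence of length 6, and the DP table's final entry dp[16][14] is also 6, so no common subsequence is longer.

6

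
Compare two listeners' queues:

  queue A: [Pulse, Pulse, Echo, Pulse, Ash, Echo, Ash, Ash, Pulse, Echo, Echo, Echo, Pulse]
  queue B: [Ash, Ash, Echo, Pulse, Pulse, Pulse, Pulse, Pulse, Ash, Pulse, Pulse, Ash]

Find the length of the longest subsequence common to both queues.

6

One common subsequence of length 6: Pulse (queue A #1, queue B #6), then Pulse (queue A #2, queue B #7), then Pulse (queue A #4, queue B #8), then Ash (queue A #8, queue B #9), then Pulse (queue A #9, queue B #10), then Pulse (queue A #13, queue B #11). The LCS DP gives dp[13][12] = 6, so this is optimal.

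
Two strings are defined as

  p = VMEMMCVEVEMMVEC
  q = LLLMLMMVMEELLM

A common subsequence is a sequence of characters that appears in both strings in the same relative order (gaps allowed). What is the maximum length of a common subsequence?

7

Match M [2,4] → M [4,6] → M [5,7] → V [7,8] → E [8,10] → E [10,11] → M [12,14] — 7 characters in the same relative order in both. Since dp[15][14] = 7, nothing longer is possible.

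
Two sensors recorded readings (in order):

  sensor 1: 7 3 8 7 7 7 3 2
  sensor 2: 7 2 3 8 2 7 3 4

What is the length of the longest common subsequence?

Let dp[i][j] be the LCS length of the first i values of sensor 1 and the first j values of sensor 2. dp[i][j] = dp[i-1][j-1]+1 when the i-th and j-th values match, else max(dp[i-1][j], dp[i][j-1]).
    ·  7  2  3  8  2  7  3  4
 ·  0  0  0  0  0  0  0  0  0
 7  0  1  1  1  1  1  1  1  1
 3  0  1  1  2  2  2  2  2  2
 8  0  1  1  2  3  3  3  3  3
 7  0  1  1  2  3  3  4  4  4
 7  0  1  1  2  3  3  4  4  4
 7  0  1  1  2  3  3  4  4  4
 3  0  1  1  2  3  3  4  5  5
 2  0  1  2  2  3  4  4  5  5
dp[8][8] = 5. One LCS (by backtracking along matches): 7, 3, 8, 7, 3.

5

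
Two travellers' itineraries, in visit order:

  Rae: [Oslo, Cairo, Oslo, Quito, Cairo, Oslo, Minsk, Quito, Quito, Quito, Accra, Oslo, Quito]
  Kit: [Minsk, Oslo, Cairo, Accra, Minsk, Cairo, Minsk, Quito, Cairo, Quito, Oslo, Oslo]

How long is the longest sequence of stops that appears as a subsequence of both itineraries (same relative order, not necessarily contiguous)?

One common subsequence of length 7: Oslo [1,2], then Cairo [2,3], then Cairo [5,6], then Minsk [7,7], then Quito [8,8], then Quito [9,10], then Oslo [12,12]. Since dp[13][12] = 7, nothing longer is possible.

7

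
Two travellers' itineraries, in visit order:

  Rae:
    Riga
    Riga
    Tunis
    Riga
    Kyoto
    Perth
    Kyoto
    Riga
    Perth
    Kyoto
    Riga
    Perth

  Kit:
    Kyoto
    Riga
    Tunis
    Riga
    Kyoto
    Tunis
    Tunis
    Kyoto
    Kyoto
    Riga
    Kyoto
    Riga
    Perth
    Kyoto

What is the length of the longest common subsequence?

Taking Riga (Rae #1, Kit #2), Riga (Rae #2, Kit #4), Tunis (Rae #3, Kit #7), Kyoto (Rae #5, Kit #8), Kyoto (Rae #7, Kit #9), Riga (Rae #8, Kit #10), Kyoto (Rae #10, Kit #11), Riga (Rae #11, Kit #12), Perth (Rae #12, Kit #13) gives a common subsequence of length 9. dp[12][14] = 9 confirms this is the maximum.

9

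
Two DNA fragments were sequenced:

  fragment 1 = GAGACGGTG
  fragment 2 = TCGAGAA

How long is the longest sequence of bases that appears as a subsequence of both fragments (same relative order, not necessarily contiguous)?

Let dp[i][j] be the LCS length of the first i bases of fragment 1 and the first j bases of fragment 2. dp[i][j] = dp[i-1][j-1]+1 when the i-th and j-th bases match, else max(dp[i-1][j], dp[i][j-1]).
    ·  T  C  G  A  G  A  A
 ·  0  0  0  0  0  0  0  0
 G  0  0  0  1  1  1  1  1
 A  0  0  0  1  2  2  2  2
 G  0  0  0  1  2  3  3  3
 A  0  0  0  1  2  3  4  4
 C  0  0  1  1  2  3  4  4
 G  0  0  1  2  2  3  4  4
 G  0  0  1  2  2  3  4  4
 T  0  1  1  2  2  3  4  4
 G  0  1  1  2  2  3  4  4
dp[9][7] = 4. One LCS (by backtracking along matches): GAGA.

4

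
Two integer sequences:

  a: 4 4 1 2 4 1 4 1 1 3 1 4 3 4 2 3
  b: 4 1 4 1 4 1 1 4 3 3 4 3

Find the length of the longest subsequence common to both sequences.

11

Pick 4 at a[2]=b[1], then 1 at a[3]=b[2], then 4 at a[5]=b[3], then 1 at a[6]=b[4], then 4 at a[7]=b[5], then 1 at a[8]=b[6], then 1 at a[9]=b[7], then 3 at a[10]=b[9], then 3 at a[13]=b[10], then 4 at a[14]=b[11], then 3 at a[16]=b[12]; all 11 values appear in both, in order. dp[16][12] = 11 confirms this is the maximum.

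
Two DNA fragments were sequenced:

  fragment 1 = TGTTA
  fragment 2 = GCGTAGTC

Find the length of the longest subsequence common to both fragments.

3

Let dp[i][j] be the LCS length of the first i bases of fragment 1 and the first j bases of fragment 2. dp[i][j] = dp[i-1][j-1]+1 when the i-th and j-th bases match, else max(dp[i-1][j], dp[i][j-1]).
    ·  G  C  G  T  A  G  T  C
 ·  0  0  0  0  0  0  0  0  0
 T  0  0  0  0  1  1  1  1  1
 G  0  1  1  1  1  1  2  2  2
 T  0  1  1  1  2  2  2  3  3
 T  0  1  1  1  2  2  2  3  3
 A  0  1  1  1  2  3  3  3  3
dp[5][8] = 3. One LCS (by backtracking along matches): TGT.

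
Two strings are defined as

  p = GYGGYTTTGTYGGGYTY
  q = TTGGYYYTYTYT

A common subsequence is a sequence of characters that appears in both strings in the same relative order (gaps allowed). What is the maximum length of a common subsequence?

Pick G [1,4] → Y [2,6] → Y [5,7] → T [6,8] → T [10,10] → Y [15,11] → T [16,12]; all 7 characters appear in both, in order. dp[17][12] = 7 confirms this is the maximum.

7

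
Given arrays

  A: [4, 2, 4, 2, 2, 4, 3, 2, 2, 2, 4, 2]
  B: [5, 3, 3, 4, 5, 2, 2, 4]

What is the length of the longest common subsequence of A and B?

4

Let dp[i][j] be the LCS length of the first i values of A and the first j values of B. dp[i][j] = dp[i-1][j-1]+1 when the i-th and j-th values match, else max(dp[i-1][j], dp[i][j-1]).
    ·  5  3  3  4  5  2  2  4
 ·  0  0  0  0  0  0  0  0  0
 4  0  0  0  0  1  1  1  1  1
 2  0  0  0  0  1  1  2  2  2
 4  0  0  0  0  1  1  2  2  3
 2  0  0  0  0  1  1  2  3  3
 2  0  0  0  0  1  1  2  3  3
 4  0  0  0  0  1  1  2  3  4
 3  0  0  1  1  1  1  2  3  4
 2  0  0  1  1  1  1  2  3  4
 2  0  0  1  1  1  1  2  3  4
 2  0  0  1  1  1  1  2  3  4
 4  0  0  1  1  2  2  2  3  4
 2  0  0  1  1  2  2  3  3  4
dp[12][8] = 4. One LCS (by backtracking along matches): 4, 2, 2, 4.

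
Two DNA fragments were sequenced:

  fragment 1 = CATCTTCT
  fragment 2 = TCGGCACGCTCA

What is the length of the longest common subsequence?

5

Let dp[i][j] be the LCS length of the first i bases of fragment 1 and the first j bases of fragment 2. dp[i][j] = dp[i-1][j-1]+1 when the i-th and j-th bases match, else max(dp[i-1][j], dp[i][j-1]).
    ·  T  C  G  G  C  A  C  G  C  T  C  A
 ·  0  0  0  0  0  0  0  0  0  0  0  0  0
 C  0  0  1  1  1  1  1  1  1  1  1  1  1
 A  0  0  1  1  1  1  2  2  2  2  2  2  2
 T  0  1  1  1  1  1  2  2  2  2  3  3  3
 C  0  1  2  2  2  2  2  3  3  3  3  4  4
 T  0  1  2  2  2  2  2  3  3  3  4  4  4
 T  0  1  2  2  2  2  2  3  3  3  4  4  4
 C  0  1  2  2  2  3  3  3  3  4  4  5  5
 T  0  1  2  2  2  3  3  3  3  4  5  5  5
dp[8][12] = 5. One LCS (by backtracking along matches): CACTC.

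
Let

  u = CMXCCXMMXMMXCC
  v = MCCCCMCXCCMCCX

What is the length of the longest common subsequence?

8

Match C at u[1]=v[5], then M at u[2]=v[6], then X at u[3]=v[8], then C at u[4]=v[9], then C at u[5]=v[10], then M at u[11]=v[11], then C at u[13]=v[12], then C at u[14]=v[13] — 8 characters in the same relative order in both, and the DP table's final entry dp[14][14] is also 8, so no common subsequence is longer.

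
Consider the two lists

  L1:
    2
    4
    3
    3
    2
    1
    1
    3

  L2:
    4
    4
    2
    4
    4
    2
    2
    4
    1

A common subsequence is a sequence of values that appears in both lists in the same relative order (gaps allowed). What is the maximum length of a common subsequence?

Let dp[i][j] be the LCS length of the first i values of L1 and the first j values of L2. dp[i][j] = dp[i-1][j-1]+1 when the i-th and j-th values match, else max(dp[i-1][j], dp[i][j-1]).
    ·  4  4  2  4  4  2  2  4  1
 ·  0  0  0  0  0  0  0  0  0  0
 2  0  0  0  1  1  1  1  1  1  1
 4  0  1  1  1  2  2  2  2  2  2
 3  0  1  1  1  2  2  2  2  2  2
 3  0  1  1  1  2  2  2  2  2  2
 2  0  1  1  2  2  2  3  3  3  3
 1  0  1  1  2  2  2  3  3  3  4
 1  0  1  1  2  2  2  3  3  3  4
 3  0  1  1  2  2  2  3  3  3  4
dp[8][9] = 4. One LCS (by backtracking along matches): 2, 4, 2, 1.

4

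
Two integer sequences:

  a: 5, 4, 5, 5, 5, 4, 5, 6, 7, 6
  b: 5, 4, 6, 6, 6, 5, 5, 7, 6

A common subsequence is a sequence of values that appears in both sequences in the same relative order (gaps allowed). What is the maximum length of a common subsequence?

Pick 5 (a #1, b #1) → 4 (a #2, b #2) → 5 (a #5, b #6) → 5 (a #7, b #7) → 7 (a #9, b #8) → 6 (a #10, b #9); all 6 values appear in both, in order, and the DP table's final entry dp[10][9] is also 6, so no common subsequence is longer.

6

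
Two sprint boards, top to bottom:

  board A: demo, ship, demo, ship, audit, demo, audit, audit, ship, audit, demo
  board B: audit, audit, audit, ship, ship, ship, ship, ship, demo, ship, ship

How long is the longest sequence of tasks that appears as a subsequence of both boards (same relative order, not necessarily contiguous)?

Taking audit at board A[5]=board B[1], then audit at board A[7]=board B[2], then audit at board A[8]=board B[3], then ship at board A[9]=board B[8], then demo at board A[11]=board B[9] gives a common subsequence of length 5, and the DP table's final entry dp[11][11] is also 5, so no common subsequence is longer.

5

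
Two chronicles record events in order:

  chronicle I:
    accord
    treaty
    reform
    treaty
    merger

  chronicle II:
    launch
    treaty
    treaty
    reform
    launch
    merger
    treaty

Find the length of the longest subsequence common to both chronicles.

Pick treaty [2,3]; then reform [3,4]; then treaty [4,7]; all 3 events appear in both, in order. Since dp[5][7] = 3, nothing longer is possible.

3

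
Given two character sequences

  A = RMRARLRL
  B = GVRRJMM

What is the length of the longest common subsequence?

One common subsequence of length 2: R [1,4], then M [2,7]. dp[8][7] = 2 confirms this is the maximum.

2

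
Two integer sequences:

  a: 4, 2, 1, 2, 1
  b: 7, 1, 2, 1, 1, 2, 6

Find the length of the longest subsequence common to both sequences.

Match 2 at a[2]=b[3]; then 1 at a[3]=b[5]; then 2 at a[4]=b[6] — 3 values in the same relative order in both. dp[5][7] = 3 confirms this is the maximum.

3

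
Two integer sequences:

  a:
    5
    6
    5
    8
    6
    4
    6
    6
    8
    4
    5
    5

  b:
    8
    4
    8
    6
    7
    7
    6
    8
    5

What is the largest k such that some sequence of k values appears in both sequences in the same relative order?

Taking 8 (a #4, b #1), 4 (a #6, b #2), 6 (a #7, b #4), 6 (a #8, b #7), 8 (a #9, b #8), 5 (a #12, b #9) gives a common subsequence of length 6, and the DP table's final entry dp[12][9] is also 6, so no common subsequence is longer.

6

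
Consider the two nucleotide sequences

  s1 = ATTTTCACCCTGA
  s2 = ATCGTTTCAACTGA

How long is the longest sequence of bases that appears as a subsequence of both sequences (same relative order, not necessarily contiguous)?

Pick A (s1 #1, s2 #1), then T (s1 #2, s2 #2), then T (s1 #3, s2 #5), then T (s1 #4, s2 #6), then T (s1 #5, s2 #7), then C (s1 #6, s2 #8), then A (s1 #7, s2 #10), then C (s1 #10, s2 #11), then T (s1 #11, s2 #12), then G (s1 #12, s2 #13), then A (s1 #13, s2 #14); all 11 bases appear in both, in order. The LCS DP gives dp[13][14] = 11, so this is optimal.

11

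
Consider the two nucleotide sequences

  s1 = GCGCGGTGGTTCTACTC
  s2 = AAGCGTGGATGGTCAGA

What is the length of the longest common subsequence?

11

Pick G [1,3] → C [2,4] → G [3,5] → G [5,7] → G [6,8] → T [7,10] → G [8,11] → G [9,12] → T [11,13] → C [12,14] → A [14,17]; all 11 bases appear in both, in order. Since dp[17][17] = 11, nothing longer is possible.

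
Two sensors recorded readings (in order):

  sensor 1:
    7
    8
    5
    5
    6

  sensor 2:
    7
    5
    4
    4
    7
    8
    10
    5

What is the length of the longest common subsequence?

3

Pick 7 at sensor 1[1]=sensor 2[5], 8 at sensor 1[2]=sensor 2[6], 5 at sensor 1[4]=sensor 2[8]; all 3 values appear in both, in order. Since dp[5][8] = 3, nothing longer is possible.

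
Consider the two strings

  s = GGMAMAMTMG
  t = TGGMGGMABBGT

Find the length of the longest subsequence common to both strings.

Taking G at s[1]=t[2], then G at s[2]=t[3], then M at s[3]=t[4], then M at s[5]=t[7], then A at s[6]=t[8], then T at s[8]=t[12] gives a common subsequence of length 6. The LCS DP gives dp[10][12] = 6, so this is optimal.

6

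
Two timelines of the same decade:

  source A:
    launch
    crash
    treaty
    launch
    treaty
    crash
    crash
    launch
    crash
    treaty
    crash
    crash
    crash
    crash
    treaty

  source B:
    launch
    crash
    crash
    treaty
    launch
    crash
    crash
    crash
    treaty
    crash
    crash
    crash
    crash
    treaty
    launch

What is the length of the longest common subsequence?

13

Taking launch (source A #1, source B #1), then crash (source A #2, source B #3), then treaty (source A #3, source B #4), then launch (source A #4, source B #5), then crash (source A #6, source B #6), then crash (source A #7, source B #7), then crash (source A #9, source B #8), then treaty (source A #10, source B #9), then crash (source A #11, source B #10), then crash (source A #12, source B #11), then crash (source A #13, source B #12), then crash (source A #14, source B #13), then treaty (source A #15, source B #14) gives a common subsequence of length 13. Since dp[15][15] = 13, nothing longer is possible.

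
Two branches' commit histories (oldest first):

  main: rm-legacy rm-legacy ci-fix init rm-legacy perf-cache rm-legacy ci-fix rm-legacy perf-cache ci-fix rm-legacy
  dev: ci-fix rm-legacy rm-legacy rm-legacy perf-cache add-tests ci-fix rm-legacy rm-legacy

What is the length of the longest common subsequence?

Match rm-legacy (main #1, dev #2), rm-legacy (main #2, dev #3), rm-legacy (main #5, dev #4), perf-cache (main #6, dev #5), ci-fix (main #8, dev #7), rm-legacy (main #9, dev #8), rm-legacy (main #12, dev #9) — 7 commits in the same relative order in both, and the DP table's final entry dp[12][9] is also 7, so no common subsequence is longer.

7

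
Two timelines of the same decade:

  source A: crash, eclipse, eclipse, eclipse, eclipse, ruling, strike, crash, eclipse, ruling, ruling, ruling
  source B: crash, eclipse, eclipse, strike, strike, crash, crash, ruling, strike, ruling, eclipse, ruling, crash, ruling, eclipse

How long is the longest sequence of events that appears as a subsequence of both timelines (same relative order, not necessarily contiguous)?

8

Taking crash (source A #1, source B #1), eclipse (source A #2, source B #2), eclipse (source A #3, source B #3), ruling (source A #6, source B #8), strike (source A #7, source B #9), eclipse (source A #9, source B #11), ruling (source A #10, source B #12), ruling (source A #11, source B #14) gives a common subsequence of length 8. The LCS DP gives dp[12][15] = 8, so this is optimal.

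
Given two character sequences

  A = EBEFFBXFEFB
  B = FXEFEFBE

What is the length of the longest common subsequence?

6

Pick F at A[5]=B[1]; then X at A[7]=B[2]; then F at A[8]=B[4]; then E at A[9]=B[5]; then F at A[10]=B[6]; then B at A[11]=B[7]; all 6 characters appear in both, in order. dp[11][8] = 6 confirms this is the maximum.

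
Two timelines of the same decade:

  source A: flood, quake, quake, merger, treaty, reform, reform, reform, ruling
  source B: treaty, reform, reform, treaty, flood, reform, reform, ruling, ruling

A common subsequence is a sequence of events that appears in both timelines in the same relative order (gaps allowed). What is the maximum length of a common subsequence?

5

Pick treaty (source A #5, source B #1), reform (source A #6, source B #3), reform (source A #7, source B #6), reform (source A #8, source B #7), ruling (source A #9, source B #9); all 5 events appear in both, in order. dp[9][9] = 5 confirms this is the maximum.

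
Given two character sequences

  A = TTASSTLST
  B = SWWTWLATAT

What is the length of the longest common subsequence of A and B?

Taking T at A[1]=B[4], T at A[2]=B[8], A at A[3]=B[9], T at A[9]=B[10] gives a common subsequence of length 4. The LCS DP gives dp[9][10] = 4, so this is optimal.

4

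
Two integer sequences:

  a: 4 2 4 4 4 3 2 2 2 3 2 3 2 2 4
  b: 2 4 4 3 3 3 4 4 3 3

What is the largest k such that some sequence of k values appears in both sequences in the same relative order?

Taking 2 (a #2, b #1), 4 (a #4, b #2), 4 (a #5, b #3), 3 (a #6, b #4), 3 (a #10, b #5), 3 (a #12, b #6), 4 (a #15, b #8) gives a common subsequence of length 7. Since dp[15][10] = 7, nothing longer is possible.

7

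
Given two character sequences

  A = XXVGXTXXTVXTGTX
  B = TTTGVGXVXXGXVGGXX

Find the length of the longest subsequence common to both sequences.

8

Match X (A #2, B #7), then V (A #3, B #8), then X (A #5, B #9), then X (A #7, B #10), then X (A #8, B #12), then V (A #10, B #13), then X (A #11, B #16), then X (A #15, B #17) — 8 characters in the same relative order in both. dp[15][17] = 8 confirms this is the maximum.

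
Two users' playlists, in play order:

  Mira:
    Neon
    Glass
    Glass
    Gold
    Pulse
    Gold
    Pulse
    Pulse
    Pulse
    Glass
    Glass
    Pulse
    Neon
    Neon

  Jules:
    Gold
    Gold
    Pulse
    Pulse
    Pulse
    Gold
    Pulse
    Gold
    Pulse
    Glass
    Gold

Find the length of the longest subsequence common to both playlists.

Match Gold [4,2], then Pulse [5,5], then Gold [6,6], then Pulse [7,7], then Pulse [9,9], then Glass [10,10] — 6 songs in the same relative order in both. The LCS DP gives dp[14][11] = 6, so this is optimal.

6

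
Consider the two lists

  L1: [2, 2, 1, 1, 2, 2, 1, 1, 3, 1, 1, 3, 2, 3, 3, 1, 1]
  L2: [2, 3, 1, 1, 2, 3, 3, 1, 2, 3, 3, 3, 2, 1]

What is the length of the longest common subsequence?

10

Pick 2 at L1[1]=L2[1] → 1 at L1[3]=L2[3] → 1 at L1[4]=L2[4] → 2 at L1[5]=L2[5] → 3 at L1[9]=L2[7] → 1 at L1[10]=L2[8] → 3 at L1[12]=L2[10] → 3 at L1[14]=L2[11] → 3 at L1[15]=L2[12] → 1 at L1[17]=L2[14]; all 10 values appear in both, in order. The LCS DP gives dp[17][14] = 10, so this is optimal.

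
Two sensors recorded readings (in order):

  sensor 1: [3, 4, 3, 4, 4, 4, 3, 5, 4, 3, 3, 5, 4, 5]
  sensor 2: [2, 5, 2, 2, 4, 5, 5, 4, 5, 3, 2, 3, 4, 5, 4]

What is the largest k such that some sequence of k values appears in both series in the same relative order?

Taking 4 (sensor 1 #2, sensor 2 #5), then 4 (sensor 1 #6, sensor 2 #8), then 5 (sensor 1 #8, sensor 2 #9), then 3 (sensor 1 #10, sensor 2 #10), then 3 (sensor 1 #11, sensor 2 #12), then 5 (sensor 1 #12, sensor 2 #14), then 4 (sensor 1 #13, sensor 2 #15) gives a common subsequence of length 7, and the DP table's final entry dp[14][15] is also 7, so no common subsequence is longer.

7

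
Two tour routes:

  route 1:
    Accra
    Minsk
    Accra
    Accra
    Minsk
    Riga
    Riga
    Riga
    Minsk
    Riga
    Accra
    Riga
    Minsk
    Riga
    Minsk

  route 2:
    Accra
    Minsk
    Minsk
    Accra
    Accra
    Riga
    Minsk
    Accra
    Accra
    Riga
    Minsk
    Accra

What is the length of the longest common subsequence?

9

Match Accra [1,1] → Minsk [2,3] → Accra [3,4] → Accra [4,5] → Riga [8,6] → Minsk [9,7] → Accra [11,9] → Riga [12,10] → Minsk [13,11] — 9 stops in the same relative order in both. The LCS DP gives dp[15][12] = 9, so this is optimal.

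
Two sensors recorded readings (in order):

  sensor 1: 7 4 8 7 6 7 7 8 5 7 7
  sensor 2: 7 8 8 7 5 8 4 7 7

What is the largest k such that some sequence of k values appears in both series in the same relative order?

6

Match 7 [1,1]; then 8 [3,3]; then 7 [4,4]; then 8 [8,6]; then 7 [10,8]; then 7 [11,9] — 6 values in the same relative order in both, and the DP table's final entry dp[11][9] is also 6, so no common subsequence is longer.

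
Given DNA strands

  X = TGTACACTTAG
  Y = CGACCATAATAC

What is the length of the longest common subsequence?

Pick G (X #2, Y #2) → A (X #4, Y #3) → C (X #5, Y #5) → A (X #6, Y #6) → T (X #8, Y #7) → T (X #9, Y #10) → A (X #10, Y #11); all 7 bases appear in both, in order, and the DP table's final entry dp[11][12] is also 7, so no common subsequence is longer.

7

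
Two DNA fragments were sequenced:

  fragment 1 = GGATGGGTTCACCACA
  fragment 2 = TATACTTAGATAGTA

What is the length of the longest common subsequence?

7

Taking A [3,2]; then T [4,3]; then T [8,6]; then T [9,7]; then A [11,10]; then A [14,12]; then A [16,15] gives a common subsequence of length 7. Since dp[16][15] = 7, nothing longer is possible.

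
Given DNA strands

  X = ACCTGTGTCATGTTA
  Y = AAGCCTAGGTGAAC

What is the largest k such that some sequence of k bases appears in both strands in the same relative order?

9

One common subsequence of length 9: A [1,2]; then C [2,4]; then C [3,5]; then T [4,6]; then G [5,9]; then T [6,10]; then G [7,11]; then A [10,12]; then A [15,13]. The LCS DP gives dp[15][14] = 9, so this is optimal.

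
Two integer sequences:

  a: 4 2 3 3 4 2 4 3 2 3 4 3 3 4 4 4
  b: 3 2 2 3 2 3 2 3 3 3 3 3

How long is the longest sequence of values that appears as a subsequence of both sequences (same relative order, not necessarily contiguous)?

8

Taking 2 [2,3] → 3 [3,4] → 3 [4,6] → 2 [6,7] → 3 [8,9] → 3 [10,10] → 3 [12,11] → 3 [13,12] gives a common subsequence of length 8. Since dp[16][12] = 8, nothing longer is possible.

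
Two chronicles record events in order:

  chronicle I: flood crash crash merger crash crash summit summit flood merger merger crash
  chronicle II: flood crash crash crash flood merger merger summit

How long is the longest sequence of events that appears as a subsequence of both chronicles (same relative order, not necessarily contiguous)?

7

Match flood at chronicle I[1]=chronicle II[1], then crash at chronicle I[3]=chronicle II[2], then crash at chronicle I[5]=chronicle II[3], then crash at chronicle I[6]=chronicle II[4], then flood at chronicle I[9]=chronicle II[5], then merger at chronicle I[10]=chronicle II[6], then merger at chronicle I[11]=chronicle II[7] — 7 events in the same relative order in both, and the DP table's final entry dp[12][8] is also 7, so no common subsequence is longer.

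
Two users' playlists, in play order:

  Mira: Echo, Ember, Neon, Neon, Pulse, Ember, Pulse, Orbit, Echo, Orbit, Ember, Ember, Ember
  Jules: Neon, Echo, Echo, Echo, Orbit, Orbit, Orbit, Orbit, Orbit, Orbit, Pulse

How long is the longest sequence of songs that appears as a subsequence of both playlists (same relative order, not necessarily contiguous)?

Pick Echo at Mira[1]=Jules[4], Orbit at Mira[8]=Jules[9], Orbit at Mira[10]=Jules[10]; all 3 songs appear in both, in order. The LCS DP gives dp[13][11] = 3, so this is optimal.

3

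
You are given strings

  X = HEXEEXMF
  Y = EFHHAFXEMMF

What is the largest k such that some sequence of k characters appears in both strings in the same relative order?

Let dp[i][j] be the LCS length of the first i characters of X and the first j characters of Y. dp[i][j] = dp[i-1][j-1]+1 when the i-th and j-th characters match, else max(dp[i-1][j], dp[i][j-1]).
    ·  E  F  H  H  A  F  X  E  M  M  F
 ·  0  0  0  0  0  0  0  0  0  0  0  0
 H  0  0  0  1  1  1  1  1  1  1  1  1
 E  0  1  1  1  1  1  1  1  2  2  2  2
 X  0  1  1  1  1  1  1  2  2  2  2  2
 E  0  1  1  1  1  1  1  2  3  3  3  3
 E  0  1  1  1  1  1  1  2  3  3  3  3
 X  0  1  1  1  1  1  1  2  3  3  3  3
 M  0  1  1  1  1  1  1  2  3  4  4  4
 F  0  1  2  2  2  2  2  2  3  4  4  5
dp[8][11] = 5. One LCS (by backtracking along matches): HXEMF.

5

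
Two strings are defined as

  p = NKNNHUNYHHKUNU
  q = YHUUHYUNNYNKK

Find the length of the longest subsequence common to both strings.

5

Match H [5,5] → U [6,7] → N [7,9] → Y [8,10] → K [11,13] — 5 characters in the same relative order in both. dp[14][13] = 5 confirms this is the maximum.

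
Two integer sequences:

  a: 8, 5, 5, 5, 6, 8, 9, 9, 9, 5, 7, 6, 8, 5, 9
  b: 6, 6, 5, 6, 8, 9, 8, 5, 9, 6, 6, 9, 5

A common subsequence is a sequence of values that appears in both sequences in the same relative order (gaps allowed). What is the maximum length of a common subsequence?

Pick 5 at a[4]=b[3] → 6 at a[5]=b[4] → 8 at a[6]=b[5] → 9 at a[7]=b[6] → 9 at a[8]=b[9] → 9 at a[9]=b[12] → 5 at a[14]=b[13]; all 7 values appear in both, in order. The LCS DP gives dp[15][13] = 7, so this is optimal.

7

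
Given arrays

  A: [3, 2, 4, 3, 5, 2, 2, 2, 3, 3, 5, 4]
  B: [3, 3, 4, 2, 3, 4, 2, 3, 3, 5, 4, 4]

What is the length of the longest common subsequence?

Taking 3 [1,2], then 2 [2,4], then 4 [3,6], then 2 [8,7], then 3 [9,8], then 3 [10,9], then 5 [11,10], then 4 [12,12] gives a common subsequence of length 8, and the DP table's final entry dp[12][12] is also 8, so no common subsequence is longer.

8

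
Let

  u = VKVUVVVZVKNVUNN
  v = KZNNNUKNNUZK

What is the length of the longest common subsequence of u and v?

One common subsequence of length 6: K at u[2]=v[1], then Z at u[8]=v[2], then N at u[11]=v[5], then U at u[13]=v[6], then N at u[14]=v[8], then N at u[15]=v[9], and the DP table's final entry dp[15][12] is also 6, so no common subsequence is longer.

6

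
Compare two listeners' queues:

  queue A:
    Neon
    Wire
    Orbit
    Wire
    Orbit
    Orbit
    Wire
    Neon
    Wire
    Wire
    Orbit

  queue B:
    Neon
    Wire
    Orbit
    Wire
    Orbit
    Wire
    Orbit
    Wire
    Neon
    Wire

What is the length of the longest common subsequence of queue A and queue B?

Pick Neon (queue A #1, queue B #1); then Wire (queue A #2, queue B #2); then Orbit (queue A #3, queue B #3); then Wire (queue A #4, queue B #4); then Orbit (queue A #5, queue B #5); then Orbit (queue A #6, queue B #7); then Wire (queue A #7, queue B #8); then Neon (queue A #8, queue B #9); then Wire (queue A #10, queue B #10); all 9 songs appear in both, in order. dp[11][10] = 9 confirms this is the maximum.

9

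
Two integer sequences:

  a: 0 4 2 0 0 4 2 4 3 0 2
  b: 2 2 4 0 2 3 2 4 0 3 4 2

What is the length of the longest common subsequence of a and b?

Match 0 [1,4], 2 [3,5], 2 [7,7], 4 [8,8], 3 [9,10], 2 [11,12] — 6 values in the same relative order in both. dp[11][12] = 6 confirms this is the maximum.

6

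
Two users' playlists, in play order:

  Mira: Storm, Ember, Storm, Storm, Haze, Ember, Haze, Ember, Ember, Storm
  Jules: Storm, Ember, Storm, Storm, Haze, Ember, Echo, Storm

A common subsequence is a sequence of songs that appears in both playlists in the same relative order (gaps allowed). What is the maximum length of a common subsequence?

7

Taking Storm at Mira[1]=Jules[1] → Ember at Mira[2]=Jules[2] → Storm at Mira[3]=Jules[3] → Storm at Mira[4]=Jules[4] → Haze at Mira[5]=Jules[5] → Ember at Mira[6]=Jules[6] → Storm at Mira[10]=Jules[8] gives a common subsequence of length 7. The LCS DP gives dp[10][8] = 7, so this is optimal.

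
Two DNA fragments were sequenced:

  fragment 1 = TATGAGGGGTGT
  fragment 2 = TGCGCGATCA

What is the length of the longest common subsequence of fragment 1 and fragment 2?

Let dp[i][j] be the LCS length of the first i bases of fragment 1 and the first j bases of fragment 2. dp[i][j] = dp[i-1][j-1]+1 when the i-th and j-th bases match, else max(dp[i-1][j], dp[i][j-1]).
    ·  T  G  C  G  C  G  A  T  C  A
 ·  0  0  0  0  0  0  0  0  0  0  0
 T  0  1  1  1  1  1  1  1  1  1  1
 A  0  1  1  1  1  1  1  2  2  2  2
 T  0  1  1  1  1  1  1  2  3  3  3
 G  0  1  2  2  2  2  2  2  3  3  3
 A  0  1  2  2  2  2  2  3  3  3  4
 G  0  1  2  2  3  3  3  3  3  3  4
 G  0  1  2  2  3  3  4  4  4  4  4
 G  0  1  2  2  3  3  4  4  4  4  4
 G  0  1  2  2  3  3  4  4  4  4  4
 T  0  1  2  2  3  3  4  4  5  5  5
 G  0  1  2  2  3  3  4  4  5  5  5
 T  0  1  2  2  3  3  4  4  5  5  5
dp[12][10] = 5. One LCS (by backtracking along matches): TGGGT.

5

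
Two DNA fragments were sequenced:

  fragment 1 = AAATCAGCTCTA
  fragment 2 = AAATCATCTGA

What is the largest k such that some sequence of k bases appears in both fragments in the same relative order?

Pick A at fragment 1[1]=fragment 2[1], A at fragment 1[2]=fragment 2[2], A at fragment 1[3]=fragment 2[3], T at fragment 1[4]=fragment 2[4], C at fragment 1[5]=fragment 2[5], A at fragment 1[6]=fragment 2[6], T at fragment 1[9]=fragment 2[7], C at fragment 1[10]=fragment 2[8], T at fragment 1[11]=fragment 2[9], A at fragment 1[12]=fragment 2[11]; all 10 bases appear in both, in order. The LCS DP gives dp[12][11] = 10, so this is optimal.

10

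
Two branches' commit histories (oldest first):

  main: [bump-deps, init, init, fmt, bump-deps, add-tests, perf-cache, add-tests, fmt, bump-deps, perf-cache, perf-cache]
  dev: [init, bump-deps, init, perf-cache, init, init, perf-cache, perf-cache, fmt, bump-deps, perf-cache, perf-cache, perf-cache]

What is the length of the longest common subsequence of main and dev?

8

One common subsequence of length 8: bump-deps at main[1]=dev[2] → init at main[2]=dev[5] → init at main[3]=dev[6] → fmt at main[4]=dev[9] → bump-deps at main[5]=dev[10] → perf-cache at main[7]=dev[11] → perf-cache at main[11]=dev[12] → perf-cache at main[12]=dev[13], and the DP table's final entry dp[12][13] is also 8, so no common subsequence is longer.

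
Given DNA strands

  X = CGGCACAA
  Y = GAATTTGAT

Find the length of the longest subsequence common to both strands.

4

Taking G (X #3, Y #1) → A (X #5, Y #2) → A (X #7, Y #3) → A (X #8, Y #8) gives a common subsequence of length 4. Since dp[8][9] = 4, nothing longer is possible.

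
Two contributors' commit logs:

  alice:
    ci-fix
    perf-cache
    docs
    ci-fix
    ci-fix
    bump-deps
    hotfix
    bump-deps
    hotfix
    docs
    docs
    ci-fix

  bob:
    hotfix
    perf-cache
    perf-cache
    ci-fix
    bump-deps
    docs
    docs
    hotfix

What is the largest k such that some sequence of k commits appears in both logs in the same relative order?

Match perf-cache at alice[2]=bob[3], ci-fix at alice[5]=bob[4], bump-deps at alice[8]=bob[5], docs at alice[10]=bob[6], docs at alice[11]=bob[7] — 5 commits in the same relative order in both. dp[12][8] = 5 confirms this is the maximum.

5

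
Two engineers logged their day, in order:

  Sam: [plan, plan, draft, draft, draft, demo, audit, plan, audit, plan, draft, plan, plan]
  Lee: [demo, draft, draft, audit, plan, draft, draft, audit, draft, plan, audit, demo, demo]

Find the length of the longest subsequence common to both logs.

7

Pick draft (Sam #4, Lee #2) → draft (Sam #5, Lee #3) → audit (Sam #7, Lee #4) → plan (Sam #8, Lee #5) → audit (Sam #9, Lee #8) → draft (Sam #11, Lee #9) → plan (Sam #12, Lee #10); all 7 tasks appear in both, in order. dp[13][13] = 7 confirms this is the maximum.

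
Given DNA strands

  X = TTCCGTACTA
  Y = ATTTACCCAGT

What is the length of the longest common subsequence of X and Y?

6

Taking T at X[1]=Y[3], T at X[2]=Y[4], C at X[3]=Y[7], C at X[4]=Y[8], G at X[5]=Y[10], T at X[9]=Y[11] gives a common subsequence of length 6. dp[10][11] = 6 confirms this is the maximum.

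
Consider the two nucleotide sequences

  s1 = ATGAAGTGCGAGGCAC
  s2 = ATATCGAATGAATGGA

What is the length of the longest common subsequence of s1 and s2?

Taking A at s1[1]=s2[3], then T at s1[2]=s2[4], then G at s1[3]=s2[6], then A at s1[4]=s2[7], then A at s1[5]=s2[8], then T at s1[7]=s2[9], then G at s1[8]=s2[10], then A at s1[11]=s2[12], then G at s1[12]=s2[14], then G at s1[13]=s2[15], then A at s1[15]=s2[16] gives a common subsequence of length 11, and the DP table's final entry dp[16][16] is also 11, so no common subsequence is longer.

11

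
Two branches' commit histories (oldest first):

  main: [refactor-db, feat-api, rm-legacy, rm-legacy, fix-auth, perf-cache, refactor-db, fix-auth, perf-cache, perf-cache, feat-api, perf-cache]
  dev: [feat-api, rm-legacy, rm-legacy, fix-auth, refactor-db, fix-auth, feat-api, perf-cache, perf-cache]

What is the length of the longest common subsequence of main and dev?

Match feat-api (main #2, dev #1), rm-legacy (main #3, dev #2), rm-legacy (main #4, dev #3), fix-auth (main #5, dev #4), refactor-db (main #7, dev #5), fix-auth (main #8, dev #6), perf-cache (main #10, dev #8), perf-cache (main #12, dev #9) — 8 commits in the same relative order in both. dp[12][9] = 8 confirms this is the maximum.

8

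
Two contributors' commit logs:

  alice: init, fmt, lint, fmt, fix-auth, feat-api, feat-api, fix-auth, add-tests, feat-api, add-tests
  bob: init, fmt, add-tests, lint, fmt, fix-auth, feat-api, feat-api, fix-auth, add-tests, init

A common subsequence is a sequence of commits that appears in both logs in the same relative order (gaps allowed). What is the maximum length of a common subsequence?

Pick init (alice #1, bob #1) → fmt (alice #2, bob #2) → lint (alice #3, bob #4) → fmt (alice #4, bob #5) → fix-auth (alice #5, bob #6) → feat-api (alice #6, bob #7) → feat-api (alice #7, bob #8) → fix-auth (alice #8, bob #9) → add-tests (alice #9, bob #10); all 9 commits appear in both, in order. dp[11][11] = 9 confirms this is the maximum.

9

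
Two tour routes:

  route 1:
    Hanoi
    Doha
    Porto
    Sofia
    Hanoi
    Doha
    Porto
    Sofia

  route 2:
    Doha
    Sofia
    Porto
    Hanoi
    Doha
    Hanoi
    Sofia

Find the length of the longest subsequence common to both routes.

Match Doha (route 1 #2, route 2 #1), then Porto (route 1 #3, route 2 #3), then Hanoi (route 1 #5, route 2 #4), then Doha (route 1 #6, route 2 #5), then Sofia (route 1 #8, route 2 #7) — 5 stops in the same relative order in both. dp[8][7] = 5 confirms this is the maximum.

5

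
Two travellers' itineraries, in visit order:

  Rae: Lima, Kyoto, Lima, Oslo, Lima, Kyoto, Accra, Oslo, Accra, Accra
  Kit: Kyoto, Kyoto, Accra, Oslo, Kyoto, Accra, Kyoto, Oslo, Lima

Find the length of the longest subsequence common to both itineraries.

One common subsequence of length 5: Kyoto [2,2] → Oslo [4,4] → Kyoto [6,5] → Accra [7,6] → Oslo [8,8]. The LCS DP gives dp[10][9] = 5, so this is optimal.

5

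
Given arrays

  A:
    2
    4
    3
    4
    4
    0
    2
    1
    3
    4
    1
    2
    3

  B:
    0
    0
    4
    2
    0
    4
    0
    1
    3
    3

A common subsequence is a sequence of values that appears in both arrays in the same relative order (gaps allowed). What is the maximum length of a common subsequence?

Pick 2 (A #1, B #4), 4 (A #5, B #6), 0 (A #6, B #7), 1 (A #8, B #8), 3 (A #9, B #9), 3 (A #13, B #10); all 6 values appear in both, in order. The LCS DP gives dp[13][10] = 6, so this is optimal.

6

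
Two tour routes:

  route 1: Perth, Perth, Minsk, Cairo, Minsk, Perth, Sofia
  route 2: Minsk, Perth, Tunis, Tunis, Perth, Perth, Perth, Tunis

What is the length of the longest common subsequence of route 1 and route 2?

3

Taking Perth [1,5], then Perth [2,6], then Perth [6,7] gives a common subsequence of length 3. dp[7][8] = 3 confirms this is the maximum.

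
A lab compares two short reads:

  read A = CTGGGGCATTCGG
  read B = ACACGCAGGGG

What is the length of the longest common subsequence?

6

Let dp[i][j] be the LCS length of the first i bases of read A and the first j bases of read B. dp[i][j] = dp[i-1][j-1]+1 when the i-th and j-th bases match, else max(dp[i-1][j], dp[i][j-1]).
    ·  A  C  A  C  G  C  A  G  G  G  G
 ·  0  0  0  0  0  0  0  0  0  0  0  0
 C  0  0  1  1  1  1  1  1  1  1  1  1
 T  0  0  1  1  1  1  1  1  1  1  1  1
 G  0  0  1  1  1  2  2  2  2  2  2  2
 G  0  0  1  1  1  2  2  2  3  3  3  3
 G  0  0  1  1  1  2  2  2  3  4  4  4
 G  0  0  1  1  1  2  2  2  3  4  5  5
 C  0  0  1  1  2  2  3  3  3  4  5  5
 A  0  1  1  2  2  2  3  4  4  4  5  5
 T  0  1  1  2  2  2  3  4  4  4  5  5
 T  0  1  1  2  2  2  3  4  4  4  5  5
 C  0  1  2  2  3  3  3  4  4  4  5  5
 G  0  1  2  2  3  4  4  4  5  5  5  6
 G  0  1  2  2  3  4  4  4  5  6  6  6
dp[13][11] = 6. One LCS (by backtracking along matches): CGGGGG.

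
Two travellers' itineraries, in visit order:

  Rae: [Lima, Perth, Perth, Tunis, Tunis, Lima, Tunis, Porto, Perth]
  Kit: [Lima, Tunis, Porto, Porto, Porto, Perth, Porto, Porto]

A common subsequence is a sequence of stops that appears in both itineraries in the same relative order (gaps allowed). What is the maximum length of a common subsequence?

Pick Lima at Rae[1]=Kit[1] → Tunis at Rae[4]=Kit[2] → Porto at Rae[8]=Kit[5] → Perth at Rae[9]=Kit[6]; all 4 stops appear in both, in order. dp[9][8] = 4 confirms this is the maximum.

4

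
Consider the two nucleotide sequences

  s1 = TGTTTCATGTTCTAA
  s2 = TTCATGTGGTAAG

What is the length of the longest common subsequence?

10

One common subsequence of length 10: T (s1 #4, s2 #1), then T (s1 #5, s2 #2), then C (s1 #6, s2 #3), then A (s1 #7, s2 #4), then T (s1 #8, s2 #5), then G (s1 #9, s2 #6), then T (s1 #10, s2 #7), then T (s1 #13, s2 #10), then A (s1 #14, s2 #11), then A (s1 #15, s2 #12). The LCS DP gives dp[15][13] = 10, so this is optimal.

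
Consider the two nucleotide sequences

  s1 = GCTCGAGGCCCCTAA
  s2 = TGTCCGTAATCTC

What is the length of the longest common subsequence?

7

One common subsequence of length 7: G (s1 #1, s2 #2), C (s1 #2, s2 #4), C (s1 #4, s2 #5), G (s1 #5, s2 #6), A (s1 #6, s2 #9), C (s1 #9, s2 #11), C (s1 #12, s2 #13), and the DP table's final entry dp[15][13] is also 7, so no common subsequence is longer.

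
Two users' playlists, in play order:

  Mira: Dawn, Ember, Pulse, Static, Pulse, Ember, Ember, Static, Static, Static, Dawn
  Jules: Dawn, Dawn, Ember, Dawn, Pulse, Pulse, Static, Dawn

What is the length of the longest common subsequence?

Match Dawn at Mira[1]=Jules[2], then Ember at Mira[2]=Jules[3], then Pulse at Mira[3]=Jules[5], then Pulse at Mira[5]=Jules[6], then Static at Mira[10]=Jules[7], then Dawn at Mira[11]=Jules[8] — 6 songs in the same relative order in both, and the DP table's final entry dp[11][8] is also 6, so no common subsequence is longer.

6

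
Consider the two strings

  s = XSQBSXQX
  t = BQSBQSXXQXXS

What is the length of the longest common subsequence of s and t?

One common subsequence of length 6: S at s[2]=t[3], then Q at s[3]=t[5], then S at s[5]=t[6], then X at s[6]=t[8], then Q at s[7]=t[9], then X at s[8]=t[11]. The LCS DP gives dp[8][12] = 6, so this is optimal.

6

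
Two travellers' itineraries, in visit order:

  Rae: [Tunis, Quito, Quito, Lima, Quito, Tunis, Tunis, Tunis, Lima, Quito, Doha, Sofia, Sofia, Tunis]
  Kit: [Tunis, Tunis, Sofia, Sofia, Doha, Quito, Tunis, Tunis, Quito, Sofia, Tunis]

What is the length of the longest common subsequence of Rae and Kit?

Taking Tunis [1,2] → Quito [5,6] → Tunis [7,7] → Tunis [8,8] → Quito [10,9] → Sofia [13,10] → Tunis [14,11] gives a common subsequence of length 7. Since dp[14][11] = 7, nothing longer is possible.

7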